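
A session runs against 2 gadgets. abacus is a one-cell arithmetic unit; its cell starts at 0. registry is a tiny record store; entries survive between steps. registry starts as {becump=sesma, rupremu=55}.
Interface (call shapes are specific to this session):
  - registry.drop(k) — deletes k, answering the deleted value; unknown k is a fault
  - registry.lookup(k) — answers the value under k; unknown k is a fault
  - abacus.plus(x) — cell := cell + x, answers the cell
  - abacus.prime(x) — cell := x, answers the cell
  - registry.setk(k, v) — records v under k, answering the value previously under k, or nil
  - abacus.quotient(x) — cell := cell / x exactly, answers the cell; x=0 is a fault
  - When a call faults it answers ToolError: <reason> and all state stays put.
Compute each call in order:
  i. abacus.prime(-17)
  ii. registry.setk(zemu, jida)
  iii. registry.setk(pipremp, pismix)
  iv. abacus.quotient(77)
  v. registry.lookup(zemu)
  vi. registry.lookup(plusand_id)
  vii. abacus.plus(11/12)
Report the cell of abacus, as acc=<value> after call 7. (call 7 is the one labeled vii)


Answer: acc=643/924

Derivation:
Next I call prime on x=-17, yielding -17.
I call setk on k=zemu, v=jida: nil.
I call setk on k=pipremp, v=pismix, and see nil.
Invoking quotient on x=77: -17/77.
Invoking lookup on k=zemu, → jida.
Then lookup on k=plusand_id: ToolError: no such key plusand_id.
Then plus on x=11/12, which returns 643/924.


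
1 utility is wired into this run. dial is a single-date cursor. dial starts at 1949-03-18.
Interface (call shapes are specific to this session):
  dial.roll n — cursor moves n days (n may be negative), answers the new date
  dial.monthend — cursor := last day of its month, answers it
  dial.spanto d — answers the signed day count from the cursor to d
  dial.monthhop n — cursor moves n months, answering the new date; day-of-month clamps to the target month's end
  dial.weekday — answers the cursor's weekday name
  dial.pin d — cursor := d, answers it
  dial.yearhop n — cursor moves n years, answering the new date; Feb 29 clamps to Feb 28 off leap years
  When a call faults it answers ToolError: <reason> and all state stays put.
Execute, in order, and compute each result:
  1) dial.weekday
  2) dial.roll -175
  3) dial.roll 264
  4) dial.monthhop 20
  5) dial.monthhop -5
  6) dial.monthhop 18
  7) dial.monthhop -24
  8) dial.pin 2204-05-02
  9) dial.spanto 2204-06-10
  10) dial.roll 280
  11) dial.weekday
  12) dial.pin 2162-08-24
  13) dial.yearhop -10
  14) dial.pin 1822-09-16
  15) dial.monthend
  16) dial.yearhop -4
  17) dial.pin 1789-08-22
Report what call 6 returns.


Answer: 1952-03-15

Derivation:
% dial.weekday
= Friday
% dial.roll -175
= 1948-09-24
% dial.roll 264
= 1949-06-15
% dial.monthhop 20
= 1951-02-15
% dial.monthhop -5
= 1950-09-15
% dial.monthhop 18
= 1952-03-15
% dial.monthhop -24
= 1950-03-15
% dial.pin 2204-05-02
= 2204-05-02
% dial.spanto 2204-06-10
= 39
% dial.roll 280
= 2205-02-06
% dial.weekday
= Wednesday
% dial.pin 2162-08-24
= 2162-08-24
% dial.yearhop -10
= 2152-08-24
% dial.pin 1822-09-16
= 1822-09-16
% dial.monthend
= 1822-09-30
% dial.yearhop -4
= 1818-09-30
% dial.pin 1789-08-22
= 1789-08-22


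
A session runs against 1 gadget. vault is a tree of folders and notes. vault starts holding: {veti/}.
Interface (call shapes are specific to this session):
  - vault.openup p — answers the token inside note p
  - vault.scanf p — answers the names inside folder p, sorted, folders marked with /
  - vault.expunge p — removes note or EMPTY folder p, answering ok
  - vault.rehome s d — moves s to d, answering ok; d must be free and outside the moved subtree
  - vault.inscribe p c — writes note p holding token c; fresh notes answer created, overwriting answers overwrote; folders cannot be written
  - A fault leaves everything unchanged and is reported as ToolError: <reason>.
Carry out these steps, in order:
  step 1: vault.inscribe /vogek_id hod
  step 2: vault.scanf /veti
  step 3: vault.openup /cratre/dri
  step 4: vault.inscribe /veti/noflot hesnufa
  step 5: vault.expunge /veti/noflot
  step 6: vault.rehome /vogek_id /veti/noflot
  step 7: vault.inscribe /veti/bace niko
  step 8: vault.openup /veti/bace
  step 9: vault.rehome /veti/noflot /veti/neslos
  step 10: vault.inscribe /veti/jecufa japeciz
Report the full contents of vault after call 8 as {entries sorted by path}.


Answer: {veti/, veti/bace=niko, veti/noflot=hod}

Derivation:
$ vault.inscribe p=/vogek_id c=hod
[out] created
$ vault.scanf p=/veti
[out] []
$ vault.openup p=/cratre/dri
[out] ToolError: not found
$ vault.inscribe p=/veti/noflot c=hesnufa
[out] created
$ vault.expunge p=/veti/noflot
[out] ok
$ vault.rehome s=/vogek_id d=/veti/noflot
[out] ok
$ vault.inscribe p=/veti/bace c=niko
[out] created
$ vault.openup p=/veti/bace
[out] niko
$ vault.rehome s=/veti/noflot d=/veti/neslos
[out] ok
$ vault.inscribe p=/veti/jecufa c=japeciz
[out] created


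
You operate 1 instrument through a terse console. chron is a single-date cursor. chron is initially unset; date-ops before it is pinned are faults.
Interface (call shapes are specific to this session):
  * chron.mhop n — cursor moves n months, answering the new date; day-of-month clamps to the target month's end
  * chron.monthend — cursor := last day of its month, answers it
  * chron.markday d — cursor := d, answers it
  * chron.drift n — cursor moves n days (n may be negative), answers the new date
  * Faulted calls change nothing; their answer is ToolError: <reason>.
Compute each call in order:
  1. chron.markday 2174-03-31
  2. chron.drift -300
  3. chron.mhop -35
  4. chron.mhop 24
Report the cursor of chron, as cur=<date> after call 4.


Answer: cur=2172-07-04

Derivation:
;; chron.markday(d→2174-03-31) => 2174-03-31
;; chron.drift(n→-300) => 2173-06-04
;; chron.mhop(n→-35) => 2170-07-04
;; chron.mhop(n→24) => 2172-07-04


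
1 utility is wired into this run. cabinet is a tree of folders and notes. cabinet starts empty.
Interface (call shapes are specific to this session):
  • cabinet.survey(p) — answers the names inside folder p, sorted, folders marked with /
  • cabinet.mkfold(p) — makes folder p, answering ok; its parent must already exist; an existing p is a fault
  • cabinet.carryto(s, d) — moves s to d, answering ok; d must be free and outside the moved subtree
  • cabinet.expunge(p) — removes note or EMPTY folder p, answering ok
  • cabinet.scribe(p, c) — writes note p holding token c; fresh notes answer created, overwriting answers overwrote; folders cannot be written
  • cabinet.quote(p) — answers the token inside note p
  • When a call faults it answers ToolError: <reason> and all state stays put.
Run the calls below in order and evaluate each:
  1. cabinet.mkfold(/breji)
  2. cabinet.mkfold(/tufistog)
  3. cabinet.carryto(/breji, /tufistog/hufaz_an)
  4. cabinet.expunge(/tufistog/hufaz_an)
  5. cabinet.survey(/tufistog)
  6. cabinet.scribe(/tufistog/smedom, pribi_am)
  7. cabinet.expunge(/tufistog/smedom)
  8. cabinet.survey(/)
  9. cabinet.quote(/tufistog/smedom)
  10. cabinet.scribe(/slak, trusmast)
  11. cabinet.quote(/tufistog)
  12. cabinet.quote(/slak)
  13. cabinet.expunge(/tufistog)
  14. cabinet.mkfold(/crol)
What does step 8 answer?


Answer: [tufistog/]

Derivation:
~$ mkfold /breji
[out] ok
~$ mkfold /tufistog
[out] ok
~$ carryto /breji /tufistog/hufaz_an
[out] ok
~$ expunge /tufistog/hufaz_an
[out] ok
~$ survey /tufistog
[out] []
~$ scribe /tufistog/smedom pribi_am
[out] created
~$ expunge /tufistog/smedom
[out] ok
~$ survey /
[out] [tufistog/]
~$ quote /tufistog/smedom
[out] ToolError: not found
~$ scribe /slak trusmast
[out] created
~$ quote /tufistog
[out] ToolError: is a directory
~$ quote /slak
[out] trusmast
~$ expunge /tufistog
[out] ok
~$ mkfold /crol
[out] ok


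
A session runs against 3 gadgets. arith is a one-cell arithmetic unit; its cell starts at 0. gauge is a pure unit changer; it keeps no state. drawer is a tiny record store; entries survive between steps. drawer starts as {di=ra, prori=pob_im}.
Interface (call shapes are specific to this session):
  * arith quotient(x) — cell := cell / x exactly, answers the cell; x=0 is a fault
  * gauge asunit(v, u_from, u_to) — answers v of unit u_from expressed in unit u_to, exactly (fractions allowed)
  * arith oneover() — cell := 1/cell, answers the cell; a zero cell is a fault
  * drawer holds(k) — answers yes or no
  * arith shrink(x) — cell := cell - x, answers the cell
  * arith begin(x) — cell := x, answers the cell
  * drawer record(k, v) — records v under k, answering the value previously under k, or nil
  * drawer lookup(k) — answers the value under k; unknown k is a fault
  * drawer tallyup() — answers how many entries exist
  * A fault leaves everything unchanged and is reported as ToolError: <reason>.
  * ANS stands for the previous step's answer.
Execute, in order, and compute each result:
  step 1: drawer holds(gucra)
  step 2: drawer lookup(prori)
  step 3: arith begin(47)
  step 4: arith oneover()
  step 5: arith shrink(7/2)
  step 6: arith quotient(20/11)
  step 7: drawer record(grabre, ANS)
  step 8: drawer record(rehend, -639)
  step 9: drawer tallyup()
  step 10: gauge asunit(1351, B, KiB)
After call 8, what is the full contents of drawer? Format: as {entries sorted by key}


! drawer holds(k: gucra) ~> no
! drawer lookup(k: prori) ~> pob_im
! arith begin(x: 47) ~> 47
! arith oneover() ~> 1/47
! arith shrink(x: 7/2) ~> -327/94
! arith quotient(x: 20/11) ~> -3597/1880
! drawer record(k: grabre, v: ANS) ~> nil
! drawer record(k: rehend, v: -639) ~> nil
! drawer tallyup() ~> 4
! gauge asunit(v: 1351, u_from: B, u_to: KiB) ~> 1351/1024

Answer: {di=ra, grabre=-3597/1880, prori=pob_im, rehend=-639}


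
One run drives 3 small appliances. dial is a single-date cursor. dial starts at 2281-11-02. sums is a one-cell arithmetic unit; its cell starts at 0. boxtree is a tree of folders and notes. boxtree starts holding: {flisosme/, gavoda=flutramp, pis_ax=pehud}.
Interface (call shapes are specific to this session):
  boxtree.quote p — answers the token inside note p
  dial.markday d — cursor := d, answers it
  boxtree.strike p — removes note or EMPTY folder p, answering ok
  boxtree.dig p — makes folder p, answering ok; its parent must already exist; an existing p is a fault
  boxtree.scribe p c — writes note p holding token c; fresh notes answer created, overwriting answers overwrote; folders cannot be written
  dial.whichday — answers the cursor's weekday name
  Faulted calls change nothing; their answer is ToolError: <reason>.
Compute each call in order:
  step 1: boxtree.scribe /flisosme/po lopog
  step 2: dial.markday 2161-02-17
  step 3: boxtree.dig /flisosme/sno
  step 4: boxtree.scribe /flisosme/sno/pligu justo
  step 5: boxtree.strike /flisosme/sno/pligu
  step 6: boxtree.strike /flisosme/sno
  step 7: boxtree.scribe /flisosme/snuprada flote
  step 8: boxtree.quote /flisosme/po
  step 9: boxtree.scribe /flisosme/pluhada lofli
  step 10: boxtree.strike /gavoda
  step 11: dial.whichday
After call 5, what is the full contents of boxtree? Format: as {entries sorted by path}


Invoking boxtree.scribe on p: /flisosme/po, c: lopog, yielding created.
Then dial.markday on d: 2161-02-17, → 2161-02-17.
I call boxtree.dig on p: /flisosme/sno, which returns ok.
Invoking boxtree.scribe on p: /flisosme/sno/pligu, c: justo, → created.
I invoke boxtree.strike on p: /flisosme/sno/pligu, — result: ok.
Invoking boxtree.strike on p: /flisosme/sno, — result: ok.
I call boxtree.scribe on p: /flisosme/snuprada, c: flote, yielding created.
I use boxtree.quote on p: /flisosme/po, and get lopog.
Invoking boxtree.scribe on p: /flisosme/pluhada, c: lofli: created.
I call boxtree.strike on p: /gavoda: ok.
Calling dial.whichday: Tuesday.

Answer: {flisosme/, flisosme/po=lopog, flisosme/sno/, gavoda=flutramp, pis_ax=pehud}


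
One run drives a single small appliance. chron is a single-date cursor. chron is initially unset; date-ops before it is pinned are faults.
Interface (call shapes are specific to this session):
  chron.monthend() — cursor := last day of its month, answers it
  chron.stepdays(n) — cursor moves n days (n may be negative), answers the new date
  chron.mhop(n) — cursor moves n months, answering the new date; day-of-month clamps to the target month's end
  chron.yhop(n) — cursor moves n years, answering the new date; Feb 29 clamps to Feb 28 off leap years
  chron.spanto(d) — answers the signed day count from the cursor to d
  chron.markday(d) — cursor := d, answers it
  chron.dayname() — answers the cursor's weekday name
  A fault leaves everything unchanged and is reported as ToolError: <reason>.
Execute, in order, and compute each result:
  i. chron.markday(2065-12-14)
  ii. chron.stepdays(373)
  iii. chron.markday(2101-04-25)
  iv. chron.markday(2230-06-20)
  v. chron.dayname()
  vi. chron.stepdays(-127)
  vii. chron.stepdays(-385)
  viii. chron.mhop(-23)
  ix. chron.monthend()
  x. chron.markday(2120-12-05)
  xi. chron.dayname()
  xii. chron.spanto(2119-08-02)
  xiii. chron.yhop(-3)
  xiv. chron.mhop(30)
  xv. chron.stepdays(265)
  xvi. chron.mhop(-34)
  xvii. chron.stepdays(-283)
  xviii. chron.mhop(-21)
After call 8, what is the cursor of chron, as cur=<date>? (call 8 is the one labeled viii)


Answer: cur=2227-02-24

Derivation:
% chron.markday 2065-12-14
= 2065-12-14
% chron.stepdays 373
= 2066-12-22
% chron.markday 2101-04-25
= 2101-04-25
% chron.markday 2230-06-20
= 2230-06-20
% chron.dayname
= Sunday
% chron.stepdays -127
= 2230-02-13
% chron.stepdays -385
= 2229-01-24
% chron.mhop -23
= 2227-02-24
% chron.monthend
= 2227-02-28
% chron.markday 2120-12-05
= 2120-12-05
% chron.dayname
= Thursday
% chron.spanto 2119-08-02
= -491
% chron.yhop -3
= 2117-12-05
% chron.mhop 30
= 2120-06-05
% chron.stepdays 265
= 2121-02-25
% chron.mhop -34
= 2118-04-25
% chron.stepdays -283
= 2117-07-16
% chron.mhop -21
= 2115-10-16


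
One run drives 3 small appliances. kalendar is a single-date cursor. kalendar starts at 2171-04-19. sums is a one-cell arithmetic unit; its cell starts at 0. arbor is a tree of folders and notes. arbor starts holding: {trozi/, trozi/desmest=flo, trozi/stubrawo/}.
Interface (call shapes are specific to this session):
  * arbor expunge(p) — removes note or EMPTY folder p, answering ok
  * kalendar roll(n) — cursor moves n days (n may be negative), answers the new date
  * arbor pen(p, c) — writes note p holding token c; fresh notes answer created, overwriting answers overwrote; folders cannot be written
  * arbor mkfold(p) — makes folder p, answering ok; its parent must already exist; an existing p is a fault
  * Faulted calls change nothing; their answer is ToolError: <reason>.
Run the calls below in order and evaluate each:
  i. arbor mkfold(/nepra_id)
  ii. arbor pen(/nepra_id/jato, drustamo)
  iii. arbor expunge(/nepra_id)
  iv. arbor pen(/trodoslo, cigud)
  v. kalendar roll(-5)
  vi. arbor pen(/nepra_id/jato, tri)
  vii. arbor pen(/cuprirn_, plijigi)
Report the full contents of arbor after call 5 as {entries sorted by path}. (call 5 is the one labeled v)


Answer: {nepra_id/, nepra_id/jato=drustamo, trodoslo=cigud, trozi/, trozi/desmest=flo, trozi/stubrawo/}

Derivation:
CALL arbor mkfold[p=/nepra_id]
RET  ok
CALL arbor pen[p=/nepra_id/jato; c=drustamo]
RET  created
CALL arbor expunge[p=/nepra_id]
RET  ToolError: not empty
CALL arbor pen[p=/trodoslo; c=cigud]
RET  created
CALL kalendar roll[n=-5]
RET  2171-04-14
CALL arbor pen[p=/nepra_id/jato; c=tri]
RET  overwrote
CALL arbor pen[p=/cuprirn_; c=plijigi]
RET  created


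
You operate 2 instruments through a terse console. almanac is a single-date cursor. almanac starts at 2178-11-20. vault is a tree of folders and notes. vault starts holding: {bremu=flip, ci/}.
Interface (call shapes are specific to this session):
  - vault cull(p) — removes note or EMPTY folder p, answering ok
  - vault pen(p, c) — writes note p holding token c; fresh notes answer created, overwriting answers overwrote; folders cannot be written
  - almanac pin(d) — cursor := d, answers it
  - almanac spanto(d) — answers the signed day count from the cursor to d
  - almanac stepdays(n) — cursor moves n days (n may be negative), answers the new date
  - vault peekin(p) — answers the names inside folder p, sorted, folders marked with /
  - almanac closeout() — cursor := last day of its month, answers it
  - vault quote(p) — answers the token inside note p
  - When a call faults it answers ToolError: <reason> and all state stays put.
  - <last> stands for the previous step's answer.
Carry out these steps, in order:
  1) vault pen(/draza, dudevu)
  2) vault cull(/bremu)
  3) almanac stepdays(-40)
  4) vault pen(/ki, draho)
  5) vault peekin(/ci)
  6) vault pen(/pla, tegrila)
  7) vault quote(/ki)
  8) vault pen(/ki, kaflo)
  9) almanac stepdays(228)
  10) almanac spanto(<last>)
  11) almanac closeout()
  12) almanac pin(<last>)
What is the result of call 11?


Step: vault pen[p='/draza'; c='dudevu']
Result: created
Step: vault cull[p='/bremu']
Result: ok
Step: almanac stepdays[n='-40']
Result: 2178-10-11
Step: vault pen[p='/ki'; c='draho']
Result: created
Step: vault peekin[p='/ci']
Result: []
Step: vault pen[p='/pla'; c='tegrila']
Result: created
Step: vault quote[p='/ki']
Result: draho
Step: vault pen[p='/ki'; c='kaflo']
Result: overwrote
Step: almanac stepdays[n='228']
Result: 2179-05-27
Step: almanac spanto[d='<last>']
Result: 0
Step: almanac closeout[]
Result: 2179-05-31
Step: almanac pin[d='<last>']
Result: 2179-05-31

Answer: 2179-05-31


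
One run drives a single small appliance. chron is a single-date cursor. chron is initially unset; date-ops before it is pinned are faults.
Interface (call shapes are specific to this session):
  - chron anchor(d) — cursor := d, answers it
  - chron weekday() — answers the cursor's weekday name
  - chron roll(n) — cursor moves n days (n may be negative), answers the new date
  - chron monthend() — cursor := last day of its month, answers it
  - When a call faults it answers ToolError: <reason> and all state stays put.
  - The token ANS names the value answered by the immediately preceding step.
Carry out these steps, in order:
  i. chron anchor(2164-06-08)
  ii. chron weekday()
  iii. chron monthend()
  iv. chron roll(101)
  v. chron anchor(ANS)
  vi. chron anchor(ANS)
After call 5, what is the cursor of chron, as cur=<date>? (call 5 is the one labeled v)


Answer: cur=2164-10-09

Derivation:
;; 1. chron anchor(d='2164-06-08') : 2164-06-08
;; 2. chron weekday() : Friday
;; 3. chron monthend() : 2164-06-30
;; 4. chron roll(n='101') : 2164-10-09
;; 5. chron anchor(d='ANS') : 2164-10-09
;; 6. chron anchor(d='ANS') : 2164-10-09


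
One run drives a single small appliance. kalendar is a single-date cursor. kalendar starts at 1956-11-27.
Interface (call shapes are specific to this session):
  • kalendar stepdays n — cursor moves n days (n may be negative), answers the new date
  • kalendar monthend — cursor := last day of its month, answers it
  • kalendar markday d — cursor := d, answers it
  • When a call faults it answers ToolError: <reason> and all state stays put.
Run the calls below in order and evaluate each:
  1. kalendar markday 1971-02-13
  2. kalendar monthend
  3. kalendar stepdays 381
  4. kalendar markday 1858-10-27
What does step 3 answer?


-> kalendar markday(d=1971-02-13)
<- 1971-02-13
-> kalendar monthend()
<- 1971-02-28
-> kalendar stepdays(n=381)
<- 1972-03-15
-> kalendar markday(d=1858-10-27)
<- 1858-10-27

Answer: 1972-03-15


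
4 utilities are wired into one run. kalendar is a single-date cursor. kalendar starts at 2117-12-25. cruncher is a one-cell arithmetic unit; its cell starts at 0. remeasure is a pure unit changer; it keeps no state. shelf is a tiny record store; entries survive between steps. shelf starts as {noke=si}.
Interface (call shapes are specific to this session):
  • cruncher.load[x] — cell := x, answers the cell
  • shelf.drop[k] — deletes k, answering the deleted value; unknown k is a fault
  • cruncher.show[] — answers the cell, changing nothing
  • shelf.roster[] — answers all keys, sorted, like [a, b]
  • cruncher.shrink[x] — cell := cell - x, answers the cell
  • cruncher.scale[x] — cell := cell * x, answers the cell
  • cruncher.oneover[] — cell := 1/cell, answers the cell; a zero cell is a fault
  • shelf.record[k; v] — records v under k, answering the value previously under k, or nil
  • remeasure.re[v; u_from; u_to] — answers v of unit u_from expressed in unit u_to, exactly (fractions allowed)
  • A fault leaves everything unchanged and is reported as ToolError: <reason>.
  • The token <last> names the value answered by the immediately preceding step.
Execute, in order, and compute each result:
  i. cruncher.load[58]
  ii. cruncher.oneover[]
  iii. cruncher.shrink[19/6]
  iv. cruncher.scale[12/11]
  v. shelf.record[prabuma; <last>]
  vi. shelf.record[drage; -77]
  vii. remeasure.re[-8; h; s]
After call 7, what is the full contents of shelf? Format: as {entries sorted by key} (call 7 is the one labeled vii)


Answer: {drage=-77, noke=si, prabuma=-1096/319}

Derivation:
>>> cruncher.load x=58
  58
>>> cruncher.oneover
  1/58
>>> cruncher.shrink x=19/6
  -274/87
>>> cruncher.scale x=12/11
  -1096/319
>>> shelf.record k=prabuma v=<last>
  nil
>>> shelf.record k=drage v=-77
  nil
>>> remeasure.re v=-8 u_from=h u_to=s
  -28800


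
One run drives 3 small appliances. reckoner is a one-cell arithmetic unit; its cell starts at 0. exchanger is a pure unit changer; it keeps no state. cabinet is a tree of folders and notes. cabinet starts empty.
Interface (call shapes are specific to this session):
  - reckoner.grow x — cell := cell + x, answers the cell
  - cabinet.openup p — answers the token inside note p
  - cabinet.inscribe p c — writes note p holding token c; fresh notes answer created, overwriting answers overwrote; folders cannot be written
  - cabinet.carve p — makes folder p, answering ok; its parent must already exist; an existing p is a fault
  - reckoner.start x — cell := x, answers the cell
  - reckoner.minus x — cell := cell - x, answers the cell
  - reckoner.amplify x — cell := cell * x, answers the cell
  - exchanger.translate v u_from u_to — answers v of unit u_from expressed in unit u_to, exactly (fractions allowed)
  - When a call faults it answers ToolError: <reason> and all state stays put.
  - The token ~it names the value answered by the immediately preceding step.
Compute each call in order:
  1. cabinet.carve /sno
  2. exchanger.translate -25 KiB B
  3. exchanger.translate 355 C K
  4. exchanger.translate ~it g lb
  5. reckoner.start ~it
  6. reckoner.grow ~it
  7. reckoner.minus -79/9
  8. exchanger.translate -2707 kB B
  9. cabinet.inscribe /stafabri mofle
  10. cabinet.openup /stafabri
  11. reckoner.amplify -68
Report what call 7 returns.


-- cabinet.carve(/sno) == ok
-- exchanger.translate(-25, KiB, B) == -25600
-- exchanger.translate(355, C, K) == 12563/20
-- exchanger.translate(~it, g, lb) == 62815000/45359237
-- reckoner.start(~it) == 62815000/45359237
-- reckoner.grow(~it) == 125630000/45359237
-- reckoner.minus(-79/9) == 4714049723/408233133
-- exchanger.translate(-2707, kB, B) == -2707000
-- cabinet.inscribe(/stafabri, mofle) == created
-- cabinet.openup(/stafabri) == mofle
-- reckoner.amplify(-68) == -320555381164/408233133

Answer: 4714049723/408233133


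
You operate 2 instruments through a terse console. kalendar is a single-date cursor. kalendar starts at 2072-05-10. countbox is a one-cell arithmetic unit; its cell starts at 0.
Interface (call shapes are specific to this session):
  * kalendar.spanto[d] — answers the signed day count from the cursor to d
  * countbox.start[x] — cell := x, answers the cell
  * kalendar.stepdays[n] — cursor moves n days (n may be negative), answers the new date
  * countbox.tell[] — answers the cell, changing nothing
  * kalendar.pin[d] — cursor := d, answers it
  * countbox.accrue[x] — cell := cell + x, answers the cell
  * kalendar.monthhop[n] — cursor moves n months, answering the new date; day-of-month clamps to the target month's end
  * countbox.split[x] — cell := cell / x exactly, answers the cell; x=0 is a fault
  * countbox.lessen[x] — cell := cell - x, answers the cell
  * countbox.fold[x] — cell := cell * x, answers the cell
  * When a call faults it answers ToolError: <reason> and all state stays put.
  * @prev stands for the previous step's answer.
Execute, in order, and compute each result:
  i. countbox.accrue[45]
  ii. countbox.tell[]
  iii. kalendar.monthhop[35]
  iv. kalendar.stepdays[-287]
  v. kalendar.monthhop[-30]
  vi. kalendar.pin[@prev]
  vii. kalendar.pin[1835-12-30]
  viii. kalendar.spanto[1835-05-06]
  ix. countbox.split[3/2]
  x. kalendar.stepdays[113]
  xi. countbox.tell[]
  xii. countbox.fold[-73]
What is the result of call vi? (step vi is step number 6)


Answer: 2071-12-27

Derivation:
Invoking countbox.accrue passing x: 45, → 45.
I invoke countbox.tell(), yielding 45.
Using kalendar.monthhop passing n: 35: 2075-04-10.
I run kalendar.stepdays passing n: -287, which returns 2074-06-27.
I run kalendar.monthhop passing n: -30, → 2071-12-27.
I call kalendar.pin passing d: @prev, — result: 2071-12-27.
Next I call kalendar.pin passing d: 1835-12-30: 1835-12-30.
Now I run kalendar.spanto passing d: 1835-05-06, giving -238.
I try countbox.split passing x: 3/2: 30.
I call kalendar.stepdays passing n: 113: 1836-04-21.
I try countbox.tell(), and see 30.
I invoke countbox.fold passing x: -73: -2190.


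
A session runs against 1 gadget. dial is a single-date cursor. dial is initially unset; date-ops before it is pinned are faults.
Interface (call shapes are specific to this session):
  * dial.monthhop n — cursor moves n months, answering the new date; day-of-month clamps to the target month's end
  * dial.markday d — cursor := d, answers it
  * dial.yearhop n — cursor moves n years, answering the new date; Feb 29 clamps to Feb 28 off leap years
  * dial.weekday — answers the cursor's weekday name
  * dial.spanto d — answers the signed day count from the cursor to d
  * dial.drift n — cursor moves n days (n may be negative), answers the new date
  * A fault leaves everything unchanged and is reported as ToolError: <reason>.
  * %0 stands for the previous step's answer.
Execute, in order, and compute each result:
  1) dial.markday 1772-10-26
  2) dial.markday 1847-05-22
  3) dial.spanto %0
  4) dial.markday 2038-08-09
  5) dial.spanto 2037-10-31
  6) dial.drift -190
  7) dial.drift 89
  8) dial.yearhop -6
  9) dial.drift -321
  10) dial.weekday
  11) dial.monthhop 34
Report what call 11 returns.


// dial.markday(d='1772-10-26') -> 1772-10-26
// dial.markday(d='1847-05-22') -> 1847-05-22
// dial.spanto(d='%0') -> 0
// dial.markday(d='2038-08-09') -> 2038-08-09
// dial.spanto(d='2037-10-31') -> -282
// dial.drift(n='-190') -> 2038-01-31
// dial.drift(n='89') -> 2038-04-30
// dial.yearhop(n='-6') -> 2032-04-30
// dial.drift(n='-321') -> 2031-06-14
// dial.weekday() -> Saturday
// dial.monthhop(n='34') -> 2034-04-14

Answer: 2034-04-14


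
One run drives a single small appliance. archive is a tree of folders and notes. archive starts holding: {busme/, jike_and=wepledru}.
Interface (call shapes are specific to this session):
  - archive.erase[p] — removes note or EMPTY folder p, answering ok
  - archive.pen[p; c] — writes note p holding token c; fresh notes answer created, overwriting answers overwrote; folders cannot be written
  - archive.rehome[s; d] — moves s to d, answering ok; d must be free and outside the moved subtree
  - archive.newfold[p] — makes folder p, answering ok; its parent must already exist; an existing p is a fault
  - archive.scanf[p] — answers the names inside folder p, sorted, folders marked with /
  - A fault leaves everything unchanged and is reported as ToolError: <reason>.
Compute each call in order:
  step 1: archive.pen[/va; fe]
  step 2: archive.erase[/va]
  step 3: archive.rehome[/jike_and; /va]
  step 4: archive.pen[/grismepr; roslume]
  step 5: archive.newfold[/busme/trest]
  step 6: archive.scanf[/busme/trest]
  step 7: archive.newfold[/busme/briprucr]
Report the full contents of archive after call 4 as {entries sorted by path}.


Answer: {busme/, grismepr=roslume, va=wepledru}

Derivation:
Act: archive.pen[p: /va; c: fe]
Obs: created
Act: archive.erase[p: /va]
Obs: ok
Act: archive.rehome[s: /jike_and; d: /va]
Obs: ok
Act: archive.pen[p: /grismepr; c: roslume]
Obs: created
Act: archive.newfold[p: /busme/trest]
Obs: ok
Act: archive.scanf[p: /busme/trest]
Obs: []
Act: archive.newfold[p: /busme/briprucr]
Obs: ok


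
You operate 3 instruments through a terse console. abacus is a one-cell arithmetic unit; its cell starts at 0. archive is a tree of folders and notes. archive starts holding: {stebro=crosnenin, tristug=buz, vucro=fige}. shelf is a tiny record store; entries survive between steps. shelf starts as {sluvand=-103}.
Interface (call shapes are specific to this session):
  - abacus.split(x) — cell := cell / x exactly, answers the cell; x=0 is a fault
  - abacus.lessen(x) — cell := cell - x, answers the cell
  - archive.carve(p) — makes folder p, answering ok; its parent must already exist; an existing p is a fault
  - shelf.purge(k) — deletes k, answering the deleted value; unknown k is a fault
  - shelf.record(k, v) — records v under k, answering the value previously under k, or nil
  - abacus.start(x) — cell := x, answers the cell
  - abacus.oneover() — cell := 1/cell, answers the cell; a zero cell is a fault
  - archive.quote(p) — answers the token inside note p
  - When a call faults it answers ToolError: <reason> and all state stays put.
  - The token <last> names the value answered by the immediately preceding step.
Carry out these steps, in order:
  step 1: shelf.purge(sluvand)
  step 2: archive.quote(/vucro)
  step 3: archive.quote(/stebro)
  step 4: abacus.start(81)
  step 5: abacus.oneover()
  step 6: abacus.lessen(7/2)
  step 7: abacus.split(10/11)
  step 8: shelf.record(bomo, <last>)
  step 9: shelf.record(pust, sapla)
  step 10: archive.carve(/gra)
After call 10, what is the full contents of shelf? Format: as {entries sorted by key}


-> purge(k: sluvand)
<- -103
-> quote(p: /vucro)
<- fige
-> quote(p: /stebro)
<- crosnenin
-> start(x: 81)
<- 81
-> oneover()
<- 1/81
-> lessen(x: 7/2)
<- -565/162
-> split(x: 10/11)
<- -1243/324
-> record(k: bomo, v: <last>)
<- nil
-> record(k: pust, v: sapla)
<- nil
-> carve(p: /gra)
<- ok

Answer: {bomo=-1243/324, pust=sapla}


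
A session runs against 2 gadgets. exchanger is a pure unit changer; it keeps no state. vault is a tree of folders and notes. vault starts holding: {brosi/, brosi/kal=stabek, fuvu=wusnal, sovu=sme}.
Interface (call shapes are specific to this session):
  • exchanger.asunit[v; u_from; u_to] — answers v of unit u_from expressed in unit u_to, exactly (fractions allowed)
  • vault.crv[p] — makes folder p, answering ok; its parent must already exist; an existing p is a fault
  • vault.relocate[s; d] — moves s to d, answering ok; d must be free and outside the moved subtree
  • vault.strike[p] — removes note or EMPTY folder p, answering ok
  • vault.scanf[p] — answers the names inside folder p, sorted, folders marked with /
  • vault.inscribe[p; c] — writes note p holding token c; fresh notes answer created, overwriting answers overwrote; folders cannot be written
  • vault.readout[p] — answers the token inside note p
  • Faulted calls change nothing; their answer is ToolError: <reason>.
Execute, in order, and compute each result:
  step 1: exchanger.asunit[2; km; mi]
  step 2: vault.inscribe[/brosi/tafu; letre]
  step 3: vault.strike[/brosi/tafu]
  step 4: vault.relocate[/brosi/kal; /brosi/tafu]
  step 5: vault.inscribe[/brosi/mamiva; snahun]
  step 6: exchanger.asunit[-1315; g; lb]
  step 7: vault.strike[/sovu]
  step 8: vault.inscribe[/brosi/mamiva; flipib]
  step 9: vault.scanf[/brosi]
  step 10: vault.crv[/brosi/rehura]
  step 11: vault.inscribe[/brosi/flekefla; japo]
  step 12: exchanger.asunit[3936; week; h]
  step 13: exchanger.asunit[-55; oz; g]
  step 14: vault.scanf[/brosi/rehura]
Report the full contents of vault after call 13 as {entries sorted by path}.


Answer: {brosi/, brosi/flekefla=japo, brosi/mamiva=flipib, brosi/rehura/, brosi/tafu=stabek, fuvu=wusnal}

Derivation:
I call exchanger.asunit passing v→2, u_from→km, u_to→mi: 15625/12573.
Using vault.inscribe passing p→/brosi/tafu, c→letre, and see created.
Calling vault.strike passing p→/brosi/tafu, and get ok.
I try vault.relocate passing s→/brosi/kal, d→/brosi/tafu, — result: ok.
Using vault.inscribe passing p→/brosi/mamiva, c→snahun, and observe created.
Calling exchanger.asunit passing v→-1315, u_from→g, u_to→lb, and see -131500000/45359237.
Next I call vault.strike passing p→/sovu: ok.
Next I call vault.inscribe passing p→/brosi/mamiva, c→flipib, and see overwrote.
Using vault.scanf passing p→/brosi, yielding [mamiva, tafu].
I call vault.crv passing p→/brosi/rehura, giving ok.
Now I run vault.inscribe passing p→/brosi/flekefla, c→japo, and see created.
I try exchanger.asunit passing v→3936, u_from→week, u_to→h, and get 661248.
Then exchanger.asunit passing v→-55, u_from→oz, u_to→g, and get -498951607/320000.
Using vault.scanf passing p→/brosi/rehura, — result: [].


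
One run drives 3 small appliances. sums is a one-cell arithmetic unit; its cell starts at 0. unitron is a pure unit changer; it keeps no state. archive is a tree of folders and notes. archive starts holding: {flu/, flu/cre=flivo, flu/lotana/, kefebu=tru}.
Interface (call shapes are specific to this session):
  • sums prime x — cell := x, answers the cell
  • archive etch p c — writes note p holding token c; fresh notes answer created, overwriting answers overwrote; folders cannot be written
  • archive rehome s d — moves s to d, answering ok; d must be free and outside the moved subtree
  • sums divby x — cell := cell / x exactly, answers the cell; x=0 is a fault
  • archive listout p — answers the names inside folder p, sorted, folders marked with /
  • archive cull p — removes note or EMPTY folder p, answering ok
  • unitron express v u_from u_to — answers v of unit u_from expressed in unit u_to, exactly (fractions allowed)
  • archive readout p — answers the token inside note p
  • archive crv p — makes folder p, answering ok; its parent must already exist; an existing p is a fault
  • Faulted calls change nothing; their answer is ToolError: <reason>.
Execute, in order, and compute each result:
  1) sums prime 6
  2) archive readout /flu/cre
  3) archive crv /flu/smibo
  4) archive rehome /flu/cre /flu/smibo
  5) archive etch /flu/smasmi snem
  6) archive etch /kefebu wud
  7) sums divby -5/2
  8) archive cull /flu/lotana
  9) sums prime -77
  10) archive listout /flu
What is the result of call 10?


Answer: [cre, smasmi, smibo/]

Derivation:
>>> sums prime x: 6
[out] 6
>>> archive readout p: /flu/cre
[out] flivo
>>> archive crv p: /flu/smibo
[out] ok
>>> archive rehome s: /flu/cre d: /flu/smibo
[out] ToolError: exists
>>> archive etch p: /flu/smasmi c: snem
[out] created
>>> archive etch p: /kefebu c: wud
[out] overwrote
>>> sums divby x: -5/2
[out] -12/5
>>> archive cull p: /flu/lotana
[out] ok
>>> sums prime x: -77
[out] -77
>>> archive listout p: /flu
[out] [cre, smasmi, smibo/]


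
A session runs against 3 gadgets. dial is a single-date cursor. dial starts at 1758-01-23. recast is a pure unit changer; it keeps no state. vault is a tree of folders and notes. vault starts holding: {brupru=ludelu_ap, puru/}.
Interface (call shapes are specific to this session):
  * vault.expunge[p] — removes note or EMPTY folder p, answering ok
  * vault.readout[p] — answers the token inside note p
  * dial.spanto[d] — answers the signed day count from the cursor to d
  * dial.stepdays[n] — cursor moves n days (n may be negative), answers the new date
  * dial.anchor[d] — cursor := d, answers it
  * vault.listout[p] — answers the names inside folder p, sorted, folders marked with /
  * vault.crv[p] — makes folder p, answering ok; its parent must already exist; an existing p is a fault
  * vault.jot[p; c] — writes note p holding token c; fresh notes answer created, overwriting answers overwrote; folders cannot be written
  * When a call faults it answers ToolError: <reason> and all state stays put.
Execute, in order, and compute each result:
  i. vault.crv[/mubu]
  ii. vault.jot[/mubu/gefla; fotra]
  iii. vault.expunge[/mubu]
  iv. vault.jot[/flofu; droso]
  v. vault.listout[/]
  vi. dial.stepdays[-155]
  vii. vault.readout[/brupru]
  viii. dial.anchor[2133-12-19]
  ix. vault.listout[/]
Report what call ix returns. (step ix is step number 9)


I run vault.crv with p→/mubu, yielding ok.
Next I call vault.jot with p→/mubu/gefla, c→fotra, yielding created.
I try vault.expunge with p→/mubu, which returns ToolError: not empty.
I try vault.jot with p→/flofu, c→droso, — result: created.
I call vault.listout with p→/, yielding [brupru, flofu, mubu/, puru/].
Next I call dial.stepdays with n→-155, and get 1757-08-21.
I run vault.readout with p→/brupru, and get ludelu_ap.
I call dial.anchor with d→2133-12-19, yielding 2133-12-19.
Then vault.listout with p→/, — result: [brupru, flofu, mubu/, puru/].

Answer: [brupru, flofu, mubu/, puru/]


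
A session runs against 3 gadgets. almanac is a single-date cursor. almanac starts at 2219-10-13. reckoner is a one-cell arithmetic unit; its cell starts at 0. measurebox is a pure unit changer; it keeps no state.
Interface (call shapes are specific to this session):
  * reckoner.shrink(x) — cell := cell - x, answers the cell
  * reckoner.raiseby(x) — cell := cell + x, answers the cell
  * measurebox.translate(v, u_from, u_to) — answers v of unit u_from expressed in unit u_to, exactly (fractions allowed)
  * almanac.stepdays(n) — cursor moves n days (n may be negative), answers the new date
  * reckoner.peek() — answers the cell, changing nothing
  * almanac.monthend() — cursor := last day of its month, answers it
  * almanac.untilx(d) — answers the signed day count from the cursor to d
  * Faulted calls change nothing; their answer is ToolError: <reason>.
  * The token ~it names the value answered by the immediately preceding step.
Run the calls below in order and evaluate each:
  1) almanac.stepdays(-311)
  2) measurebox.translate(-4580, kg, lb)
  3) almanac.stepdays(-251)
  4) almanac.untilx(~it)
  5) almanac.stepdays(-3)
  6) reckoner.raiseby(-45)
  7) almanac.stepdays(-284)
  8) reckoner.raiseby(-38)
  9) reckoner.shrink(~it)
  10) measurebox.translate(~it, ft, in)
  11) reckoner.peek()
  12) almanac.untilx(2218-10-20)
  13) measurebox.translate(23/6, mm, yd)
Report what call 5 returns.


Do: almanac.stepdays[n='-311']
See: 2218-12-06
Do: measurebox.translate[v='-4580'; u_from='kg'; u_to='lb']
See: -458000000000/45359237
Do: almanac.stepdays[n='-251']
See: 2218-03-30
Do: almanac.untilx[d='~it']
See: 0
Do: almanac.stepdays[n='-3']
See: 2218-03-27
Do: reckoner.raiseby[x='-45']
See: -45
Do: almanac.stepdays[n='-284']
See: 2217-06-16
Do: reckoner.raiseby[x='-38']
See: -83
Do: reckoner.shrink[x='~it']
See: 0
Do: measurebox.translate[v='~it'; u_from='ft'; u_to='in']
See: 0
Do: reckoner.peek[]
See: 0
Do: almanac.untilx[d='2218-10-20']
See: 491
Do: measurebox.translate[v='23/6'; u_from='mm'; u_to='yd']
See: 115/27432

Answer: 2218-03-27


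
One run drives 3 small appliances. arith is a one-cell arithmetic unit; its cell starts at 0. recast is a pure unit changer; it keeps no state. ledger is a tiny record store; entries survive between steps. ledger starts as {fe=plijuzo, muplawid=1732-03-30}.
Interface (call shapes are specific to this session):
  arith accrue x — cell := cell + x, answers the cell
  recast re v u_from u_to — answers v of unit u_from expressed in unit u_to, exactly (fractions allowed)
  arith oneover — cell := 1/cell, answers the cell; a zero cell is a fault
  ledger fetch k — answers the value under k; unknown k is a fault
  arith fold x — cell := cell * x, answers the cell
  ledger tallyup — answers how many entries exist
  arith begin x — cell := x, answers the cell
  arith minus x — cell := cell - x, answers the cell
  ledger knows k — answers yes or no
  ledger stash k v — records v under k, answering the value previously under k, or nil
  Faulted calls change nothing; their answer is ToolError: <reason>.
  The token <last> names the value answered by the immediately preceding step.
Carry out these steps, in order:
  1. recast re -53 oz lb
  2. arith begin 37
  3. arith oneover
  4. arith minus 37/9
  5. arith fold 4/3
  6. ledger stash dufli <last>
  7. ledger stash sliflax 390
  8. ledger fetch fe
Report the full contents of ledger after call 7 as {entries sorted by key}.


>>> recast re v='-53' u_from='oz' u_to='lb'
:: -53/16
>>> arith begin x='37'
:: 37
>>> arith oneover
:: 1/37
>>> arith minus x='37/9'
:: -1360/333
>>> arith fold x='4/3'
:: -5440/999
>>> ledger stash k='dufli' v='<last>'
:: nil
>>> ledger stash k='sliflax' v='390'
:: nil
>>> ledger fetch k='fe'
:: plijuzo

Answer: {dufli=-5440/999, fe=plijuzo, muplawid=1732-03-30, sliflax=390}
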